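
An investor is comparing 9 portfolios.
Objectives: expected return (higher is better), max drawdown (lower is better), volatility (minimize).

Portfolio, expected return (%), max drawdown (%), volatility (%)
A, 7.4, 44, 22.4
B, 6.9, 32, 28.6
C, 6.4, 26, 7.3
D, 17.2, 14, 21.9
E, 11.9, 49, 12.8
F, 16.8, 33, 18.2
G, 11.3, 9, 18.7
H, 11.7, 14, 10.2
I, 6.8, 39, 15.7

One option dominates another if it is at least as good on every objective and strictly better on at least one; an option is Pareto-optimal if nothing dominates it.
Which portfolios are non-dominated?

C, D, E, F, G, H

A: dominated by D (expected return 17.2≥7.4, max drawdown 14≤44, volatility 21.9≤22.4).
B: dominated by D (expected return 17.2≥6.9, max drawdown 14≤32, volatility 21.9≤28.6).
C: not dominated (best volatility).
D: not dominated (best expected return).
E: not dominated.
F: not dominated.
G: not dominated (best max drawdown).
H: not dominated.
I: dominated by H (expected return 11.7≥6.8, max drawdown 14≤39, volatility 10.2≤15.7).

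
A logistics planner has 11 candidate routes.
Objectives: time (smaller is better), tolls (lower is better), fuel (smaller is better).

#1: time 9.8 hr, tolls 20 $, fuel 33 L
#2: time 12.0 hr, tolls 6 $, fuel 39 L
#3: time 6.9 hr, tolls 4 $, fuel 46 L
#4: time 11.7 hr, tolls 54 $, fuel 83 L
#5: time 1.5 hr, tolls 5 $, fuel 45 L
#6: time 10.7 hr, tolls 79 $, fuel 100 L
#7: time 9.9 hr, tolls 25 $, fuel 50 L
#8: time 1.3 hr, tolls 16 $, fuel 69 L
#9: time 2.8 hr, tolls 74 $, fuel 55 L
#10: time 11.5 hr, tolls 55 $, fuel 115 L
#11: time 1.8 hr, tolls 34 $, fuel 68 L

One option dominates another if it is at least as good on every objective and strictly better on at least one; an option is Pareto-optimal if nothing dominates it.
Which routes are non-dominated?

#1, #2, #3, #5, #8

#1: not dominated (best fuel).
#2: not dominated.
#3: not dominated (best tolls).
#4: dominated by #1 (time 9.8≤11.7, tolls 20≤54, fuel 33≤83).
#5: not dominated.
#6: dominated by #1 (time 9.8≤10.7, tolls 20≤79, fuel 33≤100).
#7: dominated by #1 (time 9.8≤9.9, tolls 20≤25, fuel 33≤50).
#8: not dominated (best time).
#9: dominated by #5 (time 1.5≤2.8, tolls 5≤74, fuel 45≤55).
#10: dominated by #1 (time 9.8≤11.5, tolls 20≤55, fuel 33≤115).
#11: dominated by #5 (time 1.5≤1.8, tolls 5≤34, fuel 45≤68).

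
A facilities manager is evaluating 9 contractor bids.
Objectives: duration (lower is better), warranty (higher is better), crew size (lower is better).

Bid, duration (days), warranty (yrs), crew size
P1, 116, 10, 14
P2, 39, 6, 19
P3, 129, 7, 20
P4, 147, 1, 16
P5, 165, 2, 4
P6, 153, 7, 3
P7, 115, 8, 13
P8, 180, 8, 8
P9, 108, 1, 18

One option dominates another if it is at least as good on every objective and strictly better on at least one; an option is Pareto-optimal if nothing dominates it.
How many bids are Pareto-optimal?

6

P1: not dominated (best warranty).
P2: not dominated (best duration).
P3: dominated by P1 (duration 116≤129, warranty 10≥7, crew size 14≤20).
P4: dominated by P1 (duration 116≤147, warranty 10≥1, crew size 14≤16).
P5: dominated by P6 (duration 153≤165, warranty 7≥2, crew size 3≤4).
P6: not dominated (best crew size).
P7: not dominated.
P8: not dominated.
P9: not dominated.
Pareto-optimal: P1, P2, P6, P7, P8, P9 → 6.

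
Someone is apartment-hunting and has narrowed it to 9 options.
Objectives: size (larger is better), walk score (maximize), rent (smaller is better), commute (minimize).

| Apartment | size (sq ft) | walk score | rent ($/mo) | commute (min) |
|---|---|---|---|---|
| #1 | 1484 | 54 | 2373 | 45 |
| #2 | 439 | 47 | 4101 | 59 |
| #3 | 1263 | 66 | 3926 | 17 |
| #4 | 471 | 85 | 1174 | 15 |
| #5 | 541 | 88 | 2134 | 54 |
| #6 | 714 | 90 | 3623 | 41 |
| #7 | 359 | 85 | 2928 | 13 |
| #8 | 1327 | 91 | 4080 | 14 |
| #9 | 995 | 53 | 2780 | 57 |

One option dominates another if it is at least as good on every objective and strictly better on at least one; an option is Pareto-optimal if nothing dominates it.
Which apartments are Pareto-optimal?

#1: not dominated (best size).
#2: dominated by #1 (size 1484≥439, walk score 54≥47, rent 2373≤4101, commute 45≤59).
#3: not dominated.
#4: not dominated (best rent).
#5: not dominated.
#6: not dominated.
#7: not dominated (best commute).
#8: not dominated (best walk score).
#9: dominated by #1 (size 1484≥995, walk score 54≥53, rent 2373≤2780, commute 45≤57).

#1, #3, #4, #5, #6, #7, #8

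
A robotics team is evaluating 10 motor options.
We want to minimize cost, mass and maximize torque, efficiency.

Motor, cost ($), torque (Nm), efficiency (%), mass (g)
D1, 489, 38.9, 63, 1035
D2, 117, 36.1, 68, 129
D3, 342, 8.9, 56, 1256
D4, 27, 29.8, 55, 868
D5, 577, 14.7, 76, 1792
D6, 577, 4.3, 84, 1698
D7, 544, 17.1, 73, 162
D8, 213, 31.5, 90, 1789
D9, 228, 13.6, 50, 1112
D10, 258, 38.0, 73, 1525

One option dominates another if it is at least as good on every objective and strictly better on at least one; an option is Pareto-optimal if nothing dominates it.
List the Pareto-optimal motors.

D1, D2, D4, D6, D7, D8, D10

D1: not dominated (best torque).
D2: not dominated (best mass).
D3: dominated by D2 (cost 117≤342, torque 36.1≥8.9, efficiency 68≥56, mass 129≤1256).
D4: not dominated (best cost).
D5: dominated by D8 (cost 213≤577, torque 31.5≥14.7, efficiency 90≥76, mass 1789≤1792).
D6: not dominated.
D7: not dominated.
D8: not dominated (best efficiency).
D9: dominated by D2 (cost 117≤228, torque 36.1≥13.6, efficiency 68≥50, mass 129≤1112).
D10: not dominated.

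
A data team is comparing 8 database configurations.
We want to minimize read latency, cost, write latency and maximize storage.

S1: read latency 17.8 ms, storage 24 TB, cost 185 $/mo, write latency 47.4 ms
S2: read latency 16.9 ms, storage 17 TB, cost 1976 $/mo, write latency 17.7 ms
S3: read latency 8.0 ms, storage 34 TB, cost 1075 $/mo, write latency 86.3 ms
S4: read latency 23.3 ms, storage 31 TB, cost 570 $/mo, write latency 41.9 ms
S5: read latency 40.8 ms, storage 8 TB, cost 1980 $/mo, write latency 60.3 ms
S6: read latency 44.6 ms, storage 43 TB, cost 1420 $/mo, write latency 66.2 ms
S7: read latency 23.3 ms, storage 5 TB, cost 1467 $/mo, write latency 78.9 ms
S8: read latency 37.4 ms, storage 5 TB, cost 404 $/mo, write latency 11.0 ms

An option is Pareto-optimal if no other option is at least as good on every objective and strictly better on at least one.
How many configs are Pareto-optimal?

S1: not dominated (best cost).
S2: not dominated.
S3: not dominated (best read latency).
S4: not dominated.
S5: dominated by S1 (read latency 17.8≤40.8, storage 24≥8, cost 185≤1980, write latency 47.4≤60.3).
S6: not dominated (best storage).
S7: dominated by S1 (read latency 17.8≤23.3, storage 24≥5, cost 185≤1467, write latency 47.4≤78.9).
S8: not dominated (best write latency).
Pareto-optimal: S1, S2, S3, S4, S6, S8 → 6.

6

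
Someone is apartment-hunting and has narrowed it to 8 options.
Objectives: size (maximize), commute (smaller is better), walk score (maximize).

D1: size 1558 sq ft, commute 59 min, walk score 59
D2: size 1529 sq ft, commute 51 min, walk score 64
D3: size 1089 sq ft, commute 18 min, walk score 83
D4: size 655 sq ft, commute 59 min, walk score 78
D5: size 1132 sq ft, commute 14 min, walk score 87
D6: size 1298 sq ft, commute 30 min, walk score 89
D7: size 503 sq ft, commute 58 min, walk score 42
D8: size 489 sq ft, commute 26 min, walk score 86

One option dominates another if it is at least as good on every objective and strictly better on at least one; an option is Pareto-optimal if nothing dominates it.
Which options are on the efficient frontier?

D1: not dominated (best size).
D2: not dominated.
D3: dominated by D5 (size 1132≥1089, commute 14≤18, walk score 87≥83).
D4: dominated by D3 (size 1089≥655, commute 18≤59, walk score 83≥78).
D5: not dominated (best commute).
D6: not dominated (best walk score).
D7: dominated by D2 (size 1529≥503, commute 51≤58, walk score 64≥42).
D8: dominated by D5 (size 1132≥489, commute 14≤26, walk score 87≥86).

D1, D2, D5, D6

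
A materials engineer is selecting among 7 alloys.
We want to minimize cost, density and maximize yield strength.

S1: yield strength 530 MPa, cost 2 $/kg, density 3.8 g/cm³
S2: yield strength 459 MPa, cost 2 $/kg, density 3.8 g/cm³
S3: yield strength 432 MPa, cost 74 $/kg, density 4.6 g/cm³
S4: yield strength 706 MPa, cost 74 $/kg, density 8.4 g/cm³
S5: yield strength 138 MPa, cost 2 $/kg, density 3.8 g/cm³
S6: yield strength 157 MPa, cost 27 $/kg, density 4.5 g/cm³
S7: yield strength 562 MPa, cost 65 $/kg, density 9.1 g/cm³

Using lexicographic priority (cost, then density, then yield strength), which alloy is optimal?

First minimize cost: best is 2, kept {S1, S2, S5}.
Then minimize density: best is 3.8, kept {S1, S2, S5}.
Then maximize yield strength: best is 530, kept {S1}.

S1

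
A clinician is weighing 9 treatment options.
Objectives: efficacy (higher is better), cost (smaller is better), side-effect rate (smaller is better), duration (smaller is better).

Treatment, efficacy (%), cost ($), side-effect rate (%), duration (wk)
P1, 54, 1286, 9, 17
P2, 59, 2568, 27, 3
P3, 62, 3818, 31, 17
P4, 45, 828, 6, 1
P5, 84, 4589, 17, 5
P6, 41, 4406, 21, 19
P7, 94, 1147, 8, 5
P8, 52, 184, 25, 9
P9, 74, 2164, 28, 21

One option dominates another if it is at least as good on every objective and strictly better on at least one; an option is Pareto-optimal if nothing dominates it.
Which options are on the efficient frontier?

P2, P4, P7, P8

P1: dominated by P7 (efficacy 94≥54, cost 1147≤1286, side-effect rate 8≤9, duration 5≤17).
P2: not dominated.
P3: dominated by P7 (efficacy 94≥62, cost 1147≤3818, side-effect rate 8≤31, duration 5≤17).
P4: not dominated (best side-effect rate).
P5: dominated by P7 (efficacy 94≥84, cost 1147≤4589, side-effect rate 8≤17, duration 5≤5).
P6: dominated by P1 (efficacy 54≥41, cost 1286≤4406, side-effect rate 9≤21, duration 17≤19).
P7: not dominated (best efficacy).
P8: not dominated (best cost).
P9: dominated by P7 (efficacy 94≥74, cost 1147≤2164, side-effect rate 8≤28, duration 5≤21).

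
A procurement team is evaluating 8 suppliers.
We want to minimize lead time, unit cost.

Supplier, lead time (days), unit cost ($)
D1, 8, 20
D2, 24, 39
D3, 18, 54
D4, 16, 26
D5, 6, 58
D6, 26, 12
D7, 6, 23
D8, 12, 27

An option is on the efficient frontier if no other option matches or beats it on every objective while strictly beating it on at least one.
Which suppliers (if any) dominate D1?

D2: worse on lead time (24 vs 8).
D3: worse on lead time (18 vs 8).
D4: worse on lead time (16 vs 8).
D5: worse on unit cost (58 vs 20).
D6: worse on lead time (26 vs 8).
D7: worse on unit cost (23 vs 20).
D8: worse on lead time (12 vs 8).
No option dominates D1.

none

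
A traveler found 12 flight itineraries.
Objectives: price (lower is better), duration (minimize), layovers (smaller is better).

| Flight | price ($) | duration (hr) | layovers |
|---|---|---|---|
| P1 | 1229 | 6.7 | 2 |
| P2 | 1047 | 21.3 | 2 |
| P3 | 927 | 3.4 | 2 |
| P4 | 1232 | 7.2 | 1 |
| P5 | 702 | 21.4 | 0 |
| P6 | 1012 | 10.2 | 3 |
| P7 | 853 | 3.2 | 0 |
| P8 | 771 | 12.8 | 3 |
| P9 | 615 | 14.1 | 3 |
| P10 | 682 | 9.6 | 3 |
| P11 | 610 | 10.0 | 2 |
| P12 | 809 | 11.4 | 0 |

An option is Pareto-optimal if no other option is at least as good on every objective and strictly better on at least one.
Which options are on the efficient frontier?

P1: dominated by P3 (price 927≤1229, duration 3.4≤6.7, layovers 2≤2).
P2: dominated by P3 (price 927≤1047, duration 3.4≤21.3, layovers 2≤2).
P3: dominated by P7 (price 853≤927, duration 3.2≤3.4, layovers 0≤2).
P4: dominated by P7 (price 853≤1232, duration 3.2≤7.2, layovers 0≤1).
P5: not dominated.
P6: dominated by P3 (price 927≤1012, duration 3.4≤10.2, layovers 2≤3).
P7: not dominated (best duration).
P8: dominated by P10 (price 682≤771, duration 9.6≤12.8, layovers 3≤3).
P9: dominated by P11 (price 610≤615, duration 10.0≤14.1, layovers 2≤3).
P10: not dominated.
P11: not dominated (best price).
P12: not dominated.

P5, P7, P10, P11, P12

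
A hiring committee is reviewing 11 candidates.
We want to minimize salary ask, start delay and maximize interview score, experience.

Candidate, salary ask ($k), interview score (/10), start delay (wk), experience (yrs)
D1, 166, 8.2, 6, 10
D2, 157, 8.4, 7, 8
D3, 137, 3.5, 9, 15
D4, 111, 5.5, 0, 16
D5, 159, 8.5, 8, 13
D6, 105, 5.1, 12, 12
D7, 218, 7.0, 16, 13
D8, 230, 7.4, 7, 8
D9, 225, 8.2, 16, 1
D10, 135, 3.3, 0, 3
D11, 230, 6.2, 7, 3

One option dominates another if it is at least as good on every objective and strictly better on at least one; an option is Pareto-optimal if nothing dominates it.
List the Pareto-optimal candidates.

D1: not dominated.
D2: not dominated.
D3: dominated by D4 (salary ask 111≤137, interview score 5.5≥3.5, start delay 0≤9, experience 16≥15).
D4: not dominated (best experience).
D5: not dominated (best interview score).
D6: not dominated (best salary ask).
D7: dominated by D5 (salary ask 159≤218, interview score 8.5≥7.0, start delay 8≤16, experience 13≥13).
D8: dominated by D1 (salary ask 166≤230, interview score 8.2≥7.4, start delay 6≤7, experience 10≥8).
D9: dominated by D1 (salary ask 166≤225, interview score 8.2≥8.2, start delay 6≤16, experience 10≥1).
D10: dominated by D4 (salary ask 111≤135, interview score 5.5≥3.3, start delay 0≤0, experience 16≥3).
D11: dominated by D1 (salary ask 166≤230, interview score 8.2≥6.2, start delay 6≤7, experience 10≥3).

D1, D2, D4, D5, D6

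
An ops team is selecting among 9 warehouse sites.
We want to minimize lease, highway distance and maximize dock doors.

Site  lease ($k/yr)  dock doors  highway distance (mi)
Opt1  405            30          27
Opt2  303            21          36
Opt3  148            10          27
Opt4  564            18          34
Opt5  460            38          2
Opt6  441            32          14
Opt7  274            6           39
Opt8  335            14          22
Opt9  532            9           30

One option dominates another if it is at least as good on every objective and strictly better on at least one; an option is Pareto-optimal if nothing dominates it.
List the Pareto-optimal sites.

Opt1: not dominated.
Opt2: not dominated.
Opt3: not dominated (best lease).
Opt4: dominated by Opt1 (lease 405≤564, dock doors 30≥18, highway distance 27≤34).
Opt5: not dominated (best dock doors).
Opt6: not dominated.
Opt7: dominated by Opt3 (lease 148≤274, dock doors 10≥6, highway distance 27≤39).
Opt8: not dominated.
Opt9: dominated by Opt1 (lease 405≤532, dock doors 30≥9, highway distance 27≤30).

Opt1, Opt2, Opt3, Opt5, Opt6, Opt8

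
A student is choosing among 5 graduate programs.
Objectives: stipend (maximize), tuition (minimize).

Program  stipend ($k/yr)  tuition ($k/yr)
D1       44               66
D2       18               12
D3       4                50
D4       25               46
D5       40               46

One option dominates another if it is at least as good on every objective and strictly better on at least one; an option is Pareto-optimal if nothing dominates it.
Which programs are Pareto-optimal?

D1, D2, D5

D1: not dominated (best stipend).
D2: not dominated (best tuition).
D3: dominated by D2 (stipend 18≥4, tuition 12≤50).
D4: dominated by D5 (stipend 40≥25, tuition 46≤46).
D5: not dominated.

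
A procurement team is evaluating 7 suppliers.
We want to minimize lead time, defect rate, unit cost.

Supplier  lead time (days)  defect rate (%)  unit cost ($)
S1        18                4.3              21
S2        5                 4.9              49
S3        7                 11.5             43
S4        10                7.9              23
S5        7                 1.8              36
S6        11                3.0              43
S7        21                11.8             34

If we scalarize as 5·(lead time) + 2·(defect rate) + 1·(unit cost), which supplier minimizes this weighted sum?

S5

S1: 5·18 + 2·4.3 + 1·21 = 119.6
S2: 5·5 + 2·4.9 + 1·49 = 83.8
S3: 5·7 + 2·11.5 + 1·43 = 101.0
S4: 5·10 + 2·7.9 + 1·23 = 88.8
S5: 5·7 + 2·1.8 + 1·36 = 74.6
S6: 5·11 + 2·3.0 + 1·43 = 104.0
S7: 5·21 + 2·11.8 + 1·34 = 162.6
Lowest: S5 at 74.6.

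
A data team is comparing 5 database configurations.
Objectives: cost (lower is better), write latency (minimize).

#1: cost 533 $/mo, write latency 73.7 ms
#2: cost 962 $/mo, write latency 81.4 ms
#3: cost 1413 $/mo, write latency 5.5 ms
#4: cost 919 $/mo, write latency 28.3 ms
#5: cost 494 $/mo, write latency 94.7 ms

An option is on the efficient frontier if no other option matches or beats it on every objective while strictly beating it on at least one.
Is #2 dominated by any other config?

Yes

#1 vs #2: cost 533≤962, write latency 73.7≤81.4 — #1 is at least as good on every objective and strictly better on at least one, so #1 dominates #2.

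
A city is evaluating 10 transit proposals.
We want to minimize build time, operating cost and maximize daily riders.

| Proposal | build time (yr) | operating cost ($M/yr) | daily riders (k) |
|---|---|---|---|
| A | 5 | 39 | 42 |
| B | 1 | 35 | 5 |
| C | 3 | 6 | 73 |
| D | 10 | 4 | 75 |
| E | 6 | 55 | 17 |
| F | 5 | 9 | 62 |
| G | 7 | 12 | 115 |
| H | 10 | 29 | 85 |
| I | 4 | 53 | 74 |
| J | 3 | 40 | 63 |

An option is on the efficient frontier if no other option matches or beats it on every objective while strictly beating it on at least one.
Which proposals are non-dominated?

A: dominated by C (build time 3≤5, operating cost 6≤39, daily riders 73≥42).
B: not dominated (best build time).
C: not dominated.
D: not dominated (best operating cost).
E: dominated by A (build time 5≤6, operating cost 39≤55, daily riders 42≥17).
F: dominated by C (build time 3≤5, operating cost 6≤9, daily riders 73≥62).
G: not dominated (best daily riders).
H: dominated by G (build time 7≤10, operating cost 12≤29, daily riders 115≥85).
I: not dominated.
J: dominated by C (build time 3≤3, operating cost 6≤40, daily riders 73≥63).

B, C, D, G, I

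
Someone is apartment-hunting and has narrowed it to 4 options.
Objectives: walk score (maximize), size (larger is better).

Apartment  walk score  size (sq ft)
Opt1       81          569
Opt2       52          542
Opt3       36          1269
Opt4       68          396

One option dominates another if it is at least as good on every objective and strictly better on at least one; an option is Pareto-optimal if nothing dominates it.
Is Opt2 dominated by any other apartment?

Yes

Opt1 vs Opt2: walk score 81≥52, size 569≥542 — Opt1 is at least as good on every objective and strictly better on at least one, so Opt1 dominates Opt2.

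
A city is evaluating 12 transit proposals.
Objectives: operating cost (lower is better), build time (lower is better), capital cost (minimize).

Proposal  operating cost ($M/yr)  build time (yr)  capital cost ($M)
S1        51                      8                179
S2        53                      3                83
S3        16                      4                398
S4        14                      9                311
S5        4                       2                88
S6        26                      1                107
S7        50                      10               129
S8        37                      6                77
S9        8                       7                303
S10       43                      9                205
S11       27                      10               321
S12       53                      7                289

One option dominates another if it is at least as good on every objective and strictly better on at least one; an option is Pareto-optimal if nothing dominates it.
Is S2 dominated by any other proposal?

S1: worse on build time (8 vs 3).
S3: worse on build time (4 vs 3).
S4: worse on build time (9 vs 3).
S5: worse on capital cost (88 vs 83).
S6: worse on capital cost (107 vs 83).
S7: worse on build time (10 vs 3).
S8: worse on build time (6 vs 3).
S9: worse on build time (7 vs 3).
S10: worse on build time (9 vs 3).
S11: worse on build time (10 vs 3).
S12: worse on build time (7 vs 3).
No option is at least as good as S2 on every objective and strictly better on one.

No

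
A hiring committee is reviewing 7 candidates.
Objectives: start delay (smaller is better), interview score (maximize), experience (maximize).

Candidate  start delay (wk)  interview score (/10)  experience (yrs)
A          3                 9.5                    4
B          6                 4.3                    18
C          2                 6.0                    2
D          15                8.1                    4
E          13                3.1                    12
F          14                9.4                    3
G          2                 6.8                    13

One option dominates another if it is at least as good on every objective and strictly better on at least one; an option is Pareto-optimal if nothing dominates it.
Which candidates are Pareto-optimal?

A, B, G

A: not dominated (best interview score).
B: not dominated (best experience).
C: dominated by G (start delay 2≤2, interview score 6.8≥6.0, experience 13≥2).
D: dominated by A (start delay 3≤15, interview score 9.5≥8.1, experience 4≥4).
E: dominated by B (start delay 6≤13, interview score 4.3≥3.1, experience 18≥12).
F: dominated by A (start delay 3≤14, interview score 9.5≥9.4, experience 4≥3).
G: not dominated.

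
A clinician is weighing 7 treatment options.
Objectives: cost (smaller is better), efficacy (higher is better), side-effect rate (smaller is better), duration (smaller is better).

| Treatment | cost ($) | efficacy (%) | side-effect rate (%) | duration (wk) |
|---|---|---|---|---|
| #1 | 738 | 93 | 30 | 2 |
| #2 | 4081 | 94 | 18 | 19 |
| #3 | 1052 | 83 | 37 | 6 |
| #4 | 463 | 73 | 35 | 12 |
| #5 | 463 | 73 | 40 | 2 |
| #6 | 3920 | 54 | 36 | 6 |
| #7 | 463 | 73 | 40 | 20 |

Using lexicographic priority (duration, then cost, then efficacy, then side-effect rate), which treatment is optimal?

First minimize duration: best is 2, kept {#1, #5}.
Then minimize cost: best is 463, kept {#5}.

#5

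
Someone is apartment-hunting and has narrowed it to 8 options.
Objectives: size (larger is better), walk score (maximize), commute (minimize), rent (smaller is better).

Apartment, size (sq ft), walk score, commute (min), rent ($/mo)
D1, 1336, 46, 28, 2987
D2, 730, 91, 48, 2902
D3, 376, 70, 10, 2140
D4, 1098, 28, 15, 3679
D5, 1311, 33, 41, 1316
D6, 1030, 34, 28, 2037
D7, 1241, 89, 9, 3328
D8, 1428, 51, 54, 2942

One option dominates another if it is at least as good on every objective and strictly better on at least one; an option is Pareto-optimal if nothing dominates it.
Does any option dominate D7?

D1: worse on walk score (46 vs 89).
D2: worse on size (730 vs 1241).
D3: worse on size (376 vs 1241).
D4: worse on size (1098 vs 1241).
D5: worse on walk score (33 vs 89).
D6: worse on size (1030 vs 1241).
D8: worse on walk score (51 vs 89).
No option is at least as good as D7 on every objective and strictly better on one.

No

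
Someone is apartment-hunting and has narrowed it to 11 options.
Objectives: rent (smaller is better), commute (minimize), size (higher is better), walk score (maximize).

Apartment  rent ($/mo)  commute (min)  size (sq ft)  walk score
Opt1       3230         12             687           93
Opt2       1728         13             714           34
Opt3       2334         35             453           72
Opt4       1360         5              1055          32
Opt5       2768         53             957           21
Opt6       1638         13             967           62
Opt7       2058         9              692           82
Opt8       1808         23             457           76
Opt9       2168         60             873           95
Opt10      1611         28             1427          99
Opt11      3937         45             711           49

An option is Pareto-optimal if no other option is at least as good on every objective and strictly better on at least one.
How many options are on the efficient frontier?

Opt1: not dominated.
Opt2: dominated by Opt6 (rent 1638≤1728, commute 13≤13, size 967≥714, walk score 62≥34).
Opt3: dominated by Opt7 (rent 2058≤2334, commute 9≤35, size 692≥453, walk score 82≥72).
Opt4: not dominated (best rent).
Opt5: dominated by Opt4 (rent 1360≤2768, commute 5≤53, size 1055≥957, walk score 32≥21).
Opt6: not dominated.
Opt7: not dominated.
Opt8: not dominated.
Opt9: dominated by Opt10 (rent 1611≤2168, commute 28≤60, size 1427≥873, walk score 99≥95).
Opt10: not dominated (best size).
Opt11: dominated by Opt6 (rent 1638≤3937, commute 13≤45, size 967≥711, walk score 62≥49).
Pareto-optimal: Opt1, Opt4, Opt6, Opt7, Opt8, Opt10 → 6.

6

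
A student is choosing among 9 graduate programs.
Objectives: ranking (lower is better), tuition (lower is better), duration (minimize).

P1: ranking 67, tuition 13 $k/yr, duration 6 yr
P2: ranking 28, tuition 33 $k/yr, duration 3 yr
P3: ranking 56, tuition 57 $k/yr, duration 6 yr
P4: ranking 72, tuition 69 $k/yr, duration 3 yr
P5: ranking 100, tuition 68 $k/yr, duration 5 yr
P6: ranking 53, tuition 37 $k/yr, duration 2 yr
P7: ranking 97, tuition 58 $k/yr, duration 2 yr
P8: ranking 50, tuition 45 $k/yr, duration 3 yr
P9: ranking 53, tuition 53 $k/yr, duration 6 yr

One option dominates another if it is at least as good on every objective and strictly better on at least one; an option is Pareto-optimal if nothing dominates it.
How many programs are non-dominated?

3

P1: not dominated (best tuition).
P2: not dominated (best ranking).
P3: dominated by P2 (ranking 28≤56, tuition 33≤57, duration 3≤6).
P4: dominated by P2 (ranking 28≤72, tuition 33≤69, duration 3≤3).
P5: dominated by P2 (ranking 28≤100, tuition 33≤68, duration 3≤5).
P6: not dominated.
P7: dominated by P6 (ranking 53≤97, tuition 37≤58, duration 2≤2).
P8: dominated by P2 (ranking 28≤50, tuition 33≤45, duration 3≤3).
P9: dominated by P2 (ranking 28≤53, tuition 33≤53, duration 3≤6).
Pareto-optimal: P1, P2, P6 → 3.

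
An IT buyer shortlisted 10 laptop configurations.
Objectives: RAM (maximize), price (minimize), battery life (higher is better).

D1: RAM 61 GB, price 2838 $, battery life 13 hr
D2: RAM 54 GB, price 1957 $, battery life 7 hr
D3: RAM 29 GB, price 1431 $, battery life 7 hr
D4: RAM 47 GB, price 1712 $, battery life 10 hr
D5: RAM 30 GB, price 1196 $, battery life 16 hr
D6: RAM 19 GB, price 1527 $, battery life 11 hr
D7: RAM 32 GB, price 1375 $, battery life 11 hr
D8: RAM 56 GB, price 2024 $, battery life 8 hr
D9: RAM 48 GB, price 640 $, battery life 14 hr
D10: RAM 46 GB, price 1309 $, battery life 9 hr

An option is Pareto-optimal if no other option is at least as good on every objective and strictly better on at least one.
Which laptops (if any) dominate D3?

D5, D7, D9, D10

D5: RAM 30≥29, price 1196≤1431, battery life 16≥7 — dominates D3.
D7: RAM 32≥29, price 1375≤1431, battery life 11≥7 — dominates D3.
D9: RAM 48≥29, price 640≤1431, battery life 14≥7 — dominates D3.
D10: RAM 46≥29, price 1309≤1431, battery life 9≥7 — dominates D3.
Others (D1, D2, D4, D6, D8) are each worse than D3 on at least one objective.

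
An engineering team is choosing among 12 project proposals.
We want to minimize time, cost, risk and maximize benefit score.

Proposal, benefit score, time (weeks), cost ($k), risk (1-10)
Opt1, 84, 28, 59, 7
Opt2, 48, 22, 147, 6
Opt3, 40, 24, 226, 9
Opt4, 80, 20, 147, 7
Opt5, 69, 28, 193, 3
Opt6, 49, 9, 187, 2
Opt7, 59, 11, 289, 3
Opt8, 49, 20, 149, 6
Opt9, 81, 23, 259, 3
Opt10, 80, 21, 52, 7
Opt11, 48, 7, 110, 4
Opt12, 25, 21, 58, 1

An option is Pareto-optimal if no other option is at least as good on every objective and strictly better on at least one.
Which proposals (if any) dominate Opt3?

Opt2: benefit score 48≥40, time 22≤24, cost 147≤226, risk 6≤9 — dominates Opt3.
Opt4: benefit score 80≥40, time 20≤24, cost 147≤226, risk 7≤9 — dominates Opt3.
Opt6: benefit score 49≥40, time 9≤24, cost 187≤226, risk 2≤9 — dominates Opt3.
Opt8: benefit score 49≥40, time 20≤24, cost 149≤226, risk 6≤9 — dominates Opt3.
Opt10: benefit score 80≥40, time 21≤24, cost 52≤226, risk 7≤9 — dominates Opt3.
Opt11: benefit score 48≥40, time 7≤24, cost 110≤226, risk 4≤9 — dominates Opt3.
Others (Opt1, Opt5, Opt7, Opt9, Opt12) are each worse than Opt3 on at least one objective.

Opt2, Opt4, Opt6, Opt8, Opt10, Opt11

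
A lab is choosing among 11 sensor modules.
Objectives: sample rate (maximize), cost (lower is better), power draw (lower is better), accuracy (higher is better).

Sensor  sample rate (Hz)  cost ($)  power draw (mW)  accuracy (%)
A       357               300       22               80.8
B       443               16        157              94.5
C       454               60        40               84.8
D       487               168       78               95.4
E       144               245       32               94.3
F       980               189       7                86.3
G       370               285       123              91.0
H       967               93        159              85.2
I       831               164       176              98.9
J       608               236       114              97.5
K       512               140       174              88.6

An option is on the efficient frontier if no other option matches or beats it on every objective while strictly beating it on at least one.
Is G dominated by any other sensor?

Yes

D vs G: sample rate 487≥370, cost 168≤285, power draw 78≤123, accuracy 95.4≥91.0 — D is at least as good on every objective and strictly better on at least one, so D dominates G.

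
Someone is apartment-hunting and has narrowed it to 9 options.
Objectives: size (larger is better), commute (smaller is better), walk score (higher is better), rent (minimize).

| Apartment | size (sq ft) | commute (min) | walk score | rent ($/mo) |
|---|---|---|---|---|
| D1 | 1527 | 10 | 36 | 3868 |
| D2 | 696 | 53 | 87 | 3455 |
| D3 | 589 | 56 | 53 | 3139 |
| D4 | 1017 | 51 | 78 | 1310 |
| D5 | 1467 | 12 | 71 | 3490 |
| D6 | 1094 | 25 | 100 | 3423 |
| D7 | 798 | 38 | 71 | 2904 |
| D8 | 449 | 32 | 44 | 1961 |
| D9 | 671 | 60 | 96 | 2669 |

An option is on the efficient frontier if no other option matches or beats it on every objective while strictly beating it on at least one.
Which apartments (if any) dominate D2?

D6: size 1094≥696, commute 25≤53, walk score 100≥87, rent 3423≤3455 — dominates D2.
Others (D1, D3, D4, D5, D7, D8, D9) are each worse than D2 on at least one objective.

D6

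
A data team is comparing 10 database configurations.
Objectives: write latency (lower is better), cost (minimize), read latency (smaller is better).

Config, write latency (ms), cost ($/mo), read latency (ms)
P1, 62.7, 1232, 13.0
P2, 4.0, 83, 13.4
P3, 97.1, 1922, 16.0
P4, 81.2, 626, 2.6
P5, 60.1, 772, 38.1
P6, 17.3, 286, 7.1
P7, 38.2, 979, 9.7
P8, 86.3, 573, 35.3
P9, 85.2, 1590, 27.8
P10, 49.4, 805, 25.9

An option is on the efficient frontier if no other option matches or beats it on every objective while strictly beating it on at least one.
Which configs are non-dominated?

P1: dominated by P6 (write latency 17.3≤62.7, cost 286≤1232, read latency 7.1≤13.0).
P2: not dominated (best write latency).
P3: dominated by P1 (write latency 62.7≤97.1, cost 1232≤1922, read latency 13.0≤16.0).
P4: not dominated (best read latency).
P5: dominated by P2 (write latency 4.0≤60.1, cost 83≤772, read latency 13.4≤38.1).
P6: not dominated.
P7: dominated by P6 (write latency 17.3≤38.2, cost 286≤979, read latency 7.1≤9.7).
P8: dominated by P2 (write latency 4.0≤86.3, cost 83≤573, read latency 13.4≤35.3).
P9: dominated by P1 (write latency 62.7≤85.2, cost 1232≤1590, read latency 13.0≤27.8).
P10: dominated by P2 (write latency 4.0≤49.4, cost 83≤805, read latency 13.4≤25.9).

P2, P4, P6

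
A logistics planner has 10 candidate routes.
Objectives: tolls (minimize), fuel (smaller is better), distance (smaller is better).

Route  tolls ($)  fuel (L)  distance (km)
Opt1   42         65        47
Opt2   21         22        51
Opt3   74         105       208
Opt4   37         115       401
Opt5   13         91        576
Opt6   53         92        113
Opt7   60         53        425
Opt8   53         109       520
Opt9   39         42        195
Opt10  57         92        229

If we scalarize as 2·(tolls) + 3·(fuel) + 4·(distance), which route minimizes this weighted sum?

Opt2

Opt1: 2·42 + 3·65 + 4·47 = 467
Opt2: 2·21 + 3·22 + 4·51 = 312
Opt3: 2·74 + 3·105 + 4·208 = 1295
Opt4: 2·37 + 3·115 + 4·401 = 2023
Opt5: 2·13 + 3·91 + 4·576 = 2603
Opt6: 2·53 + 3·92 + 4·113 = 834
Opt7: 2·60 + 3·53 + 4·425 = 1979
Opt8: 2·53 + 3·109 + 4·520 = 2513
Opt9: 2·39 + 3·42 + 4·195 = 984
Opt10: 2·57 + 3·92 + 4·229 = 1306
Lowest: Opt2 at 312.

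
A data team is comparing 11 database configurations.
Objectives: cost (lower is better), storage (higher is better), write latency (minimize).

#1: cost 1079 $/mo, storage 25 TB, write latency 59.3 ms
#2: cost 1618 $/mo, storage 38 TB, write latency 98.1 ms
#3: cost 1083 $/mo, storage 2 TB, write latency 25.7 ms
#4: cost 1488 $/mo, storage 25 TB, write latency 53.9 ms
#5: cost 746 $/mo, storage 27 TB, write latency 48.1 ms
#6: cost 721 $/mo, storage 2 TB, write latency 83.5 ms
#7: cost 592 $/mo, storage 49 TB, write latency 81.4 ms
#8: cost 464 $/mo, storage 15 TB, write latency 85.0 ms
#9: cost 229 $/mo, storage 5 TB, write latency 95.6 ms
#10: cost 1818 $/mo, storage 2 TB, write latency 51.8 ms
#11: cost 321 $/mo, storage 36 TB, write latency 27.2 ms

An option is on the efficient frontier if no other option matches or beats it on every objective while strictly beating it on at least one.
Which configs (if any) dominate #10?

#3: cost 1083≤1818, storage 2≥2, write latency 25.7≤51.8 — dominates #10.
#5: cost 746≤1818, storage 27≥2, write latency 48.1≤51.8 — dominates #10.
#11: cost 321≤1818, storage 36≥2, write latency 27.2≤51.8 — dominates #10.
Others (#1, #2, #4, #6, #7, #8, #9) are each worse than #10 on at least one objective.

#3, #5, #11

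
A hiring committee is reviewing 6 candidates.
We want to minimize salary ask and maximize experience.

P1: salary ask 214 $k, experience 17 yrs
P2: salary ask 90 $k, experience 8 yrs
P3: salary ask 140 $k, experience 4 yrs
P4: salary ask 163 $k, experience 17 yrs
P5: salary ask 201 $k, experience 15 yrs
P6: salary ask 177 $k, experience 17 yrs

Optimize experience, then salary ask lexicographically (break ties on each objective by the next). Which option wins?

First maximize experience: best is 17, kept {P1, P4, P6}.
Then minimize salary ask: best is 163, kept {P4}.

P4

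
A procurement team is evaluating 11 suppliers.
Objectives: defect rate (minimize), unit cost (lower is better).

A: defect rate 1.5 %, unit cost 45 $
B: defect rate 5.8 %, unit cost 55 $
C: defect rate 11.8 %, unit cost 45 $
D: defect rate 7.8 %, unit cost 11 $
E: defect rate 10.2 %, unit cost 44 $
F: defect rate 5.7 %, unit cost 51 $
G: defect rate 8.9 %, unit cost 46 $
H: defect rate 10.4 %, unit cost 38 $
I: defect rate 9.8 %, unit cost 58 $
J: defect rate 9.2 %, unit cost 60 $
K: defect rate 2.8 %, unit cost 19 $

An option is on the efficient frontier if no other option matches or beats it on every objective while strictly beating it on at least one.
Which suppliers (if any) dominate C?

A: defect rate 1.5≤11.8, unit cost 45≤45 — dominates C.
D: defect rate 7.8≤11.8, unit cost 11≤45 — dominates C.
E: defect rate 10.2≤11.8, unit cost 44≤45 — dominates C.
H: defect rate 10.4≤11.8, unit cost 38≤45 — dominates C.
K: defect rate 2.8≤11.8, unit cost 19≤45 — dominates C.
Others (B, F, G, I, J) are each worse than C on at least one objective.

A, D, E, H, K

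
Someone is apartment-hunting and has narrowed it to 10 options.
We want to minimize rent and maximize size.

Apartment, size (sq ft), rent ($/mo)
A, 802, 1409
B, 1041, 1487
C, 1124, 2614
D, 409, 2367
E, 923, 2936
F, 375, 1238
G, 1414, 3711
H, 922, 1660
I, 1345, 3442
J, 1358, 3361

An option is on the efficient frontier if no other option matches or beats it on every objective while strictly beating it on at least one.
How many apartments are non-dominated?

A: not dominated.
B: not dominated.
C: not dominated.
D: dominated by A (size 802≥409, rent 1409≤2367).
E: dominated by B (size 1041≥923, rent 1487≤2936).
F: not dominated (best rent).
G: not dominated (best size).
H: dominated by B (size 1041≥922, rent 1487≤1660).
I: dominated by J (size 1358≥1345, rent 3361≤3442).
J: not dominated.
Pareto-optimal: A, B, C, F, G, J → 6.

6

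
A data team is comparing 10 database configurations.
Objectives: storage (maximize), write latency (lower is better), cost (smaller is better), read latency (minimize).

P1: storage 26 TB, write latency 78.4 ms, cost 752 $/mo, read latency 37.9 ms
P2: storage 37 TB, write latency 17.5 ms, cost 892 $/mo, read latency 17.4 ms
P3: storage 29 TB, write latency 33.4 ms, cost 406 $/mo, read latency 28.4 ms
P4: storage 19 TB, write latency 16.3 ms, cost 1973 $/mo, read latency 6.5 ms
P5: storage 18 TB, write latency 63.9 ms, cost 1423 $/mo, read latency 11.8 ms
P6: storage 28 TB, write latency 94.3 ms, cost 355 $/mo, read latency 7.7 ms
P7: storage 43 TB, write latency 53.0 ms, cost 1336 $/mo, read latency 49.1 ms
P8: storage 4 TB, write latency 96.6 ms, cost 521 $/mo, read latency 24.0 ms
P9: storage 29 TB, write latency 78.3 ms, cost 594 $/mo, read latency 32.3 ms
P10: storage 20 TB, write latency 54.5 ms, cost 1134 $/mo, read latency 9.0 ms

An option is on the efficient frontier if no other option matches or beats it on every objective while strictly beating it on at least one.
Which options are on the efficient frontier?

P1: dominated by P3 (storage 29≥26, write latency 33.4≤78.4, cost 406≤752, read latency 28.4≤37.9).
P2: not dominated.
P3: not dominated.
P4: not dominated (best write latency).
P5: dominated by P10 (storage 20≥18, write latency 54.5≤63.9, cost 1134≤1423, read latency 9.0≤11.8).
P6: not dominated (best cost).
P7: not dominated (best storage).
P8: dominated by P6 (storage 28≥4, write latency 94.3≤96.6, cost 355≤521, read latency 7.7≤24.0).
P9: dominated by P3 (storage 29≥29, write latency 33.4≤78.3, cost 406≤594, read latency 28.4≤32.3).
P10: not dominated.

P2, P3, P4, P6, P7, P10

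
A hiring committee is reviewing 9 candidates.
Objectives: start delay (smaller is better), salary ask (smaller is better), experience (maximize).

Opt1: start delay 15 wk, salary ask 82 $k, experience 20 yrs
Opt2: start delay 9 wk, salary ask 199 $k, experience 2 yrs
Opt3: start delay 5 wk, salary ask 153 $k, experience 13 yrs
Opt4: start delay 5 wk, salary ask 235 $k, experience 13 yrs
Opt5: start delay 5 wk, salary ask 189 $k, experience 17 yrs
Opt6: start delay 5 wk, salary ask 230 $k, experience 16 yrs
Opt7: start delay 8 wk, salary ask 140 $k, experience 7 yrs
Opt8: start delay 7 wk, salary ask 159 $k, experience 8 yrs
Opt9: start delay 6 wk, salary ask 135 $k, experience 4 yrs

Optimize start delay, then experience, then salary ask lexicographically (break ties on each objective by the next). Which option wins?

First minimize start delay: best is 5, kept {Opt3, Opt4, Opt5, Opt6}.
Then maximize experience: best is 17, kept {Opt5}.

Opt5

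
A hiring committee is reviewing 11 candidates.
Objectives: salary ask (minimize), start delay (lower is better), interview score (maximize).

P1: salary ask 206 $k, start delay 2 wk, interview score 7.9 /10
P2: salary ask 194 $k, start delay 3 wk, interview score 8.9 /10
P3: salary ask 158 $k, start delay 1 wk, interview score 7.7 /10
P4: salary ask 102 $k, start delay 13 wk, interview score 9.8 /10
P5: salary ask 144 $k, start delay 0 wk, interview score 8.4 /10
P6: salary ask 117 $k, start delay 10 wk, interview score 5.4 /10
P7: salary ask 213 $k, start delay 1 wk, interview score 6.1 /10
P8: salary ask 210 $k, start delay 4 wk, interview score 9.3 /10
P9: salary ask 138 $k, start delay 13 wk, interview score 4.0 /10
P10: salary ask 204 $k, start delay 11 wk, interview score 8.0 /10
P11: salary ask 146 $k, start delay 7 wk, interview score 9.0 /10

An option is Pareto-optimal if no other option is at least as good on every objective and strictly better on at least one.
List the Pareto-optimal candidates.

P2, P4, P5, P6, P8, P11

P1: dominated by P5 (salary ask 144≤206, start delay 0≤2, interview score 8.4≥7.9).
P2: not dominated.
P3: dominated by P5 (salary ask 144≤158, start delay 0≤1, interview score 8.4≥7.7).
P4: not dominated (best salary ask).
P5: not dominated (best start delay).
P6: not dominated.
P7: dominated by P3 (salary ask 158≤213, start delay 1≤1, interview score 7.7≥6.1).
P8: not dominated.
P9: dominated by P4 (salary ask 102≤138, start delay 13≤13, interview score 9.8≥4.0).
P10: dominated by P2 (salary ask 194≤204, start delay 3≤11, interview score 8.9≥8.0).
P11: not dominated.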